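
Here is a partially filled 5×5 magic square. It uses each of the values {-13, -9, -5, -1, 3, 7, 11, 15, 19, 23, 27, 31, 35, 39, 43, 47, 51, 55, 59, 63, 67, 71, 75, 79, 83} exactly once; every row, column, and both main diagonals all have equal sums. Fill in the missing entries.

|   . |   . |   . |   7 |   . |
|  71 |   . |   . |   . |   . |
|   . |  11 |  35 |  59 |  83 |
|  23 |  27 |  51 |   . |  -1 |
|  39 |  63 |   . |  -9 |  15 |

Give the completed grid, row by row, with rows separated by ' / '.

The 25 entries sum to 875, so each line sums to 875/5 = 175.
From row 3, 175 − (11 + 35 + 59 + 83) gives (3,1) = -13.
From row 4, 175 − (23 + 27 + 51 + (-1)) gives (4,4) = 75.
From row 5, 175 − (39 + 63 + (-9) + 15) gives (5,3) = 67.
Using column 1: 71 + (-13) + 23 + 39 + ? → (1,1) = 175 − 120 = 55.
Using column 4: 7 + 59 + 75 + (-9) + ? → (2,4) = 175 − 132 = 43.
Main diagonal: 55 + 35 + 75 + 15 + ? = 175, so (2,2) = -5.
The remaining cell in anti-diagonal is (1,5) = 175 − 144 = 31.
Column 2: -5 + 11 + 27 + 63 + ? = 175, so (1,2) = 79.
Using column 5: 31 + 83 + (-1) + 15 + ? → (2,5) = 175 − 128 = 47.
Row 1 must total 175; the given cells sum to 172, so (1,3) = 3.
From row 2, 175 − (71 + (-5) + 43 + 47) gives (2,3) = 19.

55 79 3 7 31 / 71 -5 19 43 47 / -13 11 35 59 83 / 23 27 51 75 -1 / 39 63 67 -9 15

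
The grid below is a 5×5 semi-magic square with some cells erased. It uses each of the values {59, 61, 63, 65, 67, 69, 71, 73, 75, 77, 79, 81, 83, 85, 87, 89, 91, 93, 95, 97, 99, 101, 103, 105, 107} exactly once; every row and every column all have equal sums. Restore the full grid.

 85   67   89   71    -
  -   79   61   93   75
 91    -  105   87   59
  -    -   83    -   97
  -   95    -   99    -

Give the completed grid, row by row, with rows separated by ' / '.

The 25 entries sum to 2075, so each line sums to 2075/5 = 415.
Row 1 needs 415; the known cells sum to 312, so (1,5) = 103.
Row 2 needs 415; the known cells sum to 308, so (2,1) = 107.
From row 3, 415 − (91 + 105 + 87 + 59) gives (3,2) = 73.
Using column 2: 67 + 79 + 73 + 95 + ? → (4,2) = 415 − 314 = 101.
The remaining cell in column 3 is (5,3) = 415 − 338 = 77.
Using column 4: 71 + 93 + 87 + 99 + ? → (4,4) = 415 − 350 = 65.
Column 5 needs 415; the known cells sum to 334, so (5,5) = 81.
Row 4: 101 + 83 + 65 + 97 + ? = 415, so (4,1) = 69.
The remaining cell in row 5 is (5,1) = 415 − 352 = 63.

85 67 89 71 103 / 107 79 61 93 75 / 91 73 105 87 59 / 69 101 83 65 97 / 63 95 77 99 81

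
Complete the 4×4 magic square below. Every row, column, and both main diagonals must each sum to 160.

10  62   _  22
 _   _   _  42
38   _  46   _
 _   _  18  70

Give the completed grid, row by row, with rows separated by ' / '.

The remaining cell in row 1 is (1,3) = 160 − 94 = 66.
Column 3 needs 160; the known cells sum to 130, so (2,3) = 30.
Column 4 must total 160; the given cells sum to 134, so (3,4) = 26.
Main diagonal must total 160; the given cells sum to 126, so (2,2) = 34.
Row 2: 34 + 30 + 42 + ? = 160, so (2,1) = 54.
Row 3: 38 + 46 + 26 + ? = 160, so (3,2) = 50.
From column 1, 160 − (10 + 54 + 38) gives (4,1) = 58.
Column 2 must total 160; the given cells sum to 146, so (4,2) = 14.

10 62 66 22 / 54 34 30 42 / 38 50 46 26 / 58 14 18 70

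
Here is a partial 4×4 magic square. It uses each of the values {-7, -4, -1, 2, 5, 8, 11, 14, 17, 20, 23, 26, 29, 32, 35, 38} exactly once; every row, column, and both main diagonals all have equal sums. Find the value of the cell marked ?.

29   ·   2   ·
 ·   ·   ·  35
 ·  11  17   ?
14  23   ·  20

8

The 16 entries sum to 248, so each line sums to 248/4 = 62.
From row 4, 62 − (14 + 23 + 20) gives (4,3) = 5.
Column 3 must total 62; the given cells sum to 24, so (2,3) = 38.
Main diagonal needs 62; the known cells sum to 66, so (2,2) = -4.
Using anti-diagonal: 38 + 11 + 14 + ? → (1,4) = 62 − 63 = -1.
The remaining cell in row 1 is (1,2) = 62 − 30 = 32.
The remaining cell in row 2 is (2,1) = 62 − 69 = -7.
Column 1 must total 62; the given cells sum to 36, so (3,1) = 26.
Column 4 needs 62; the known cells sum to 54, so (3,4) = 8.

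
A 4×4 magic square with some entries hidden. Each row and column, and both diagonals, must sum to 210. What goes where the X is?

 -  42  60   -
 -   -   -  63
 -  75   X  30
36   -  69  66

From row 4, 210 − (36 + 69 + 66) gives (4,2) = 39.
Column 2 must total 210; the given cells sum to 156, so (2,2) = 54.
Column 4 must total 210; the given cells sum to 159, so (1,4) = 51.
The remaining cell in anti-diagonal is (2,3) = 210 − 162 = 48.
Using row 1: 42 + 60 + 51 + ? → (1,1) = 210 − 153 = 57.
Row 2: 54 + 48 + 63 + ? = 210, so (2,1) = 45.
Column 1: 57 + 45 + 36 + ? = 210, so (3,1) = 72.
Column 3 needs 210; the known cells sum to 177, so (3,3) = 33.

33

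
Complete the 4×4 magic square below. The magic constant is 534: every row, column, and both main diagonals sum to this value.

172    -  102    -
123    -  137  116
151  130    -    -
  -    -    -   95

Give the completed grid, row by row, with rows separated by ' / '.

172 81 102 179 / 123 158 137 116 / 151 130 109 144 / 88 165 186 95

Row 2 must total 534; the given cells sum to 376, so (2,2) = 158.
Column 1: 172 + 123 + 151 + ? = 534, so (4,1) = 88.
From main diagonal, 534 − (172 + 158 + 95) gives (3,3) = 109.
Anti-diagonal needs 534; the known cells sum to 355, so (1,4) = 179.
The remaining cell in row 1 is (1,2) = 534 − 453 = 81.
The remaining cell in row 3 is (3,4) = 534 − 390 = 144.
Column 2: 81 + 158 + 130 + ? = 534, so (4,2) = 165.
The remaining cell in column 3 is (4,3) = 534 − 348 = 186.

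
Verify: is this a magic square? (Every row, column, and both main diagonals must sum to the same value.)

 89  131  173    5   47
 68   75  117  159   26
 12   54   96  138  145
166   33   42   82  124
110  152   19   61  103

Row 1: 89 + 131 + 173 + 5 + 47 = 445.
Row 2: 68 + 75 + 117 + 159 + 26 = 445.
Row 3: 12 + 54 + 96 + 138 + 145 = 445.
Row 4: 166 + 33 + 42 + 82 + 124 = 447.
Row 5: 110 + 152 + 19 + 61 + 103 = 445.
Column 1: 89 + 68 + 12 + 166 + 110 = 445.
Column 2: 131 + 75 + 54 + 33 + 152 = 445.
Column 3: 173 + 117 + 96 + 42 + 19 = 447.
Column 4: 5 + 159 + 138 + 82 + 61 = 445.
Column 5: 47 + 26 + 145 + 124 + 103 = 445.
Main diagonal: 89 + 75 + 96 + 82 + 103 = 445.
Anti-diagonal: 47 + 159 + 96 + 33 + 110 = 445.

No — column 5 sums to 445 but row 4 sums to 447.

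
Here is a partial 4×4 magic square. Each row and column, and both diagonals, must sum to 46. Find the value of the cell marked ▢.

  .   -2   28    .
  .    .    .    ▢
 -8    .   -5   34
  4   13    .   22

Row 3: -8 + (-5) + 34 + ? = 46, so (3,2) = 25.
Row 4: 4 + 13 + 22 + ? = 46, so (4,3) = 7.
The remaining cell in column 2 is (2,2) = 46 − 36 = 10.
Column 3: 28 + (-5) + 7 + ? = 46, so (2,3) = 16.
The remaining cell in main diagonal is (1,1) = 46 − 27 = 19.
Anti-diagonal must total 46; the given cells sum to 45, so (1,4) = 1.
The remaining cell in column 1 is (2,1) = 46 − 15 = 31.
Using column 4: 1 + 34 + 22 + ? → (2,4) = 46 − 57 = -11.

-11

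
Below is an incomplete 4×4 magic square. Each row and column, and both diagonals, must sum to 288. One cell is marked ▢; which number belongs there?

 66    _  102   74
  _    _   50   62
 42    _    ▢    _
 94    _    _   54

78

From row 1, 288 − (66 + 102 + 74) gives (1,2) = 46.
Column 1 must total 288; the given cells sum to 202, so (2,1) = 86.
Using column 4: 74 + 62 + 54 + ? → (3,4) = 288 − 190 = 98.
The remaining cell in anti-diagonal is (3,2) = 288 − 218 = 70.
From row 2, 288 − (86 + 50 + 62) gives (2,2) = 90.
Row 3: 42 + 70 + 98 + ? = 288, so (3,3) = 78.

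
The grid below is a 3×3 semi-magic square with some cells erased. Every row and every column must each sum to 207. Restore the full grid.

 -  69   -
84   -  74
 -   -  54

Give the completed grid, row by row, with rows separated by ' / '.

Row 2 must total 207; the given cells sum to 158, so (2,2) = 49.
The remaining cell in column 2 is (3,2) = 207 − 118 = 89.
From column 3, 207 − (74 + 54) gives (1,3) = 79.
Row 1 must total 207; the given cells sum to 148, so (1,1) = 59.
The remaining cell in row 3 is (3,1) = 207 − 143 = 64.

59 69 79 / 84 49 74 / 64 89 54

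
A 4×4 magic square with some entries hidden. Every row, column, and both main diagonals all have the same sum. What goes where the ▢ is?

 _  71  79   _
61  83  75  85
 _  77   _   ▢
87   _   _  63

Row 2 is complete and sums to 304; that is the magic constant.
Using column 2: 71 + 83 + 77 + ? → (4,2) = 304 − 231 = 73.
The remaining cell in anti-diagonal is (1,4) = 304 − 239 = 65.
Row 1 must total 304; the given cells sum to 215, so (1,1) = 89.
Row 4: 87 + 73 + 63 + ? = 304, so (4,3) = 81.
Column 1: 89 + 61 + 87 + ? = 304, so (3,1) = 67.
From column 3, 304 − (79 + 75 + 81) gives (3,3) = 69.
Column 4: 65 + 85 + 63 + ? = 304, so (3,4) = 91.

91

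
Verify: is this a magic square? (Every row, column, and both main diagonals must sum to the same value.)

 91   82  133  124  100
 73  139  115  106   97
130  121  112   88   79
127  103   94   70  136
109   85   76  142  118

Row 1: 91 + 82 + 133 + 124 + 100 = 530.
Row 2: 73 + 139 + 115 + 106 + 97 = 530.
Row 3: 130 + 121 + 112 + 88 + 79 = 530.
Row 4: 127 + 103 + 94 + 70 + 136 = 530.
Row 5: 109 + 85 + 76 + 142 + 118 = 530.
Column 1: 91 + 73 + 130 + 127 + 109 = 530.
Column 2: 82 + 139 + 121 + 103 + 85 = 530.
Column 3: 133 + 115 + 112 + 94 + 76 = 530.
Column 4: 124 + 106 + 88 + 70 + 142 = 530.
Column 5: 100 + 97 + 79 + 136 + 118 = 530.
Main diagonal: 91 + 139 + 112 + 70 + 118 = 530.
Anti-diagonal: 100 + 106 + 112 + 103 + 109 = 530.
All lines sum to 530.

Yes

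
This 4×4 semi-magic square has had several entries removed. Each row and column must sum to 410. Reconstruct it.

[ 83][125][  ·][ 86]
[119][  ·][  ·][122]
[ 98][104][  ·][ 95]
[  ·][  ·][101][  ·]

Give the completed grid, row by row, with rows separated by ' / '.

Row 1 must total 410; the given cells sum to 294, so (1,3) = 116.
From row 3, 410 − (98 + 104 + 95) gives (3,3) = 113.
Column 1: 83 + 119 + 98 + ? = 410, so (4,1) = 110.
Using column 3: 116 + 113 + 101 + ? → (2,3) = 410 − 330 = 80.
Column 4: 86 + 122 + 95 + ? = 410, so (4,4) = 107.
Row 2: 119 + 80 + 122 + ? = 410, so (2,2) = 89.
Row 4: 110 + 101 + 107 + ? = 410, so (4,2) = 92.

83 125 116 86 / 119 89 80 122 / 98 104 113 95 / 110 92 101 107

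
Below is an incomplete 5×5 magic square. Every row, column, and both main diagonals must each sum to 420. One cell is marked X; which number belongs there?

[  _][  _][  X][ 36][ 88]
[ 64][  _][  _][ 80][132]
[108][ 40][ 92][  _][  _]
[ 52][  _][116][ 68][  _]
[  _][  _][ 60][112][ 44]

Using column 4: 36 + 80 + 68 + 112 + ? → (3,4) = 420 − 296 = 124.
From row 3, 420 − (108 + 40 + 92 + 124) gives (3,5) = 56.
The remaining cell in column 5 is (4,5) = 420 − 320 = 100.
The remaining cell in row 4 is (4,2) = 420 − 336 = 84.
Anti-diagonal must total 420; the given cells sum to 344, so (5,1) = 76.
Row 5 needs 420; the known cells sum to 292, so (5,2) = 128.
Using column 1: 64 + 108 + 52 + 76 + ? → (1,1) = 420 − 300 = 120.
Main diagonal must total 420; the given cells sum to 324, so (2,2) = 96.
From row 2, 420 − (64 + 96 + 80 + 132) gives (2,3) = 48.
Column 2 needs 420; the known cells sum to 348, so (1,2) = 72.
From column 3, 420 − (48 + 92 + 116 + 60) gives (1,3) = 104.

104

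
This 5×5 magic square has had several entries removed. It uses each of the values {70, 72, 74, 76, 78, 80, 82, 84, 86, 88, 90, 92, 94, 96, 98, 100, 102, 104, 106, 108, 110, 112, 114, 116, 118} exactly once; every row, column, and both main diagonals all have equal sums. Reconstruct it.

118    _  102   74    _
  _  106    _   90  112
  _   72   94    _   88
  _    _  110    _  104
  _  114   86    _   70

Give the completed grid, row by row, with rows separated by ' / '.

The 25 entries sum to 2350, so each line sums to 2350/5 = 470.
Column 3 needs 470; the known cells sum to 392, so (2,3) = 78.
Column 5: 112 + 88 + 104 + 70 + ? = 470, so (1,5) = 96.
Using main diagonal: 118 + 106 + 94 + 70 + ? → (4,4) = 470 − 388 = 82.
The remaining cell in row 1 is (1,2) = 470 − 390 = 80.
The remaining cell in row 2 is (2,1) = 470 − 386 = 84.
Column 2 needs 470; the known cells sum to 372, so (4,2) = 98.
Anti-diagonal needs 470; the known cells sum to 378, so (5,1) = 92.
From row 4, 470 − (98 + 110 + 82 + 104) gives (4,1) = 76.
Row 5 must total 470; the given cells sum to 362, so (5,4) = 108.
Column 1: 118 + 84 + 76 + 92 + ? = 470, so (3,1) = 100.
Using column 4: 74 + 90 + 82 + 108 + ? → (3,4) = 470 − 354 = 116.

118 80 102 74 96 / 84 106 78 90 112 / 100 72 94 116 88 / 76 98 110 82 104 / 92 114 86 108 70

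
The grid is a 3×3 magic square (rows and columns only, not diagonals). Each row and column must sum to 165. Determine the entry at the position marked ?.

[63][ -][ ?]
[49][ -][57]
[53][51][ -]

Row 2 needs 165; the known cells sum to 106, so (2,2) = 59.
Row 3: 53 + 51 + ? = 165, so (3,3) = 61.
From column 2, 165 − (59 + 51) gives (1,2) = 55.
The remaining cell in column 3 is (1,3) = 165 − 118 = 47.

47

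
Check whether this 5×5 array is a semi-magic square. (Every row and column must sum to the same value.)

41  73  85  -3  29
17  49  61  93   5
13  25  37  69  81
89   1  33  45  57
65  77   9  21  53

Row 1: 41 + 73 + 85 + (-3) + 29 = 225.
Row 2: 17 + 49 + 61 + 93 + 5 = 225.
Row 3: 13 + 25 + 37 + 69 + 81 = 225.
Row 4: 89 + 1 + 33 + 45 + 57 = 225.
Row 5: 65 + 77 + 9 + 21 + 53 = 225.
Column 1: 41 + 17 + 13 + 89 + 65 = 225.
Column 2: 73 + 49 + 25 + 1 + 77 = 225.
Column 3: 85 + 61 + 37 + 33 + 9 = 225.
Column 4: -3 + 93 + 69 + 45 + 21 = 225.
Column 5: 29 + 5 + 81 + 57 + 53 = 225.
All lines sum to 225.

Yes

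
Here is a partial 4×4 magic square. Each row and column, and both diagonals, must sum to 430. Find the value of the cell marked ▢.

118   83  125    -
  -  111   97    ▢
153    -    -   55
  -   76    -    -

132

Row 1 needs 430; the known cells sum to 326, so (1,4) = 104.
From column 2, 430 − (83 + 111 + 76) gives (3,2) = 160.
From anti-diagonal, 430 − (104 + 97 + 160) gives (4,1) = 69.
Row 3: 153 + 160 + 55 + ? = 430, so (3,3) = 62.
Column 1 must total 430; the given cells sum to 340, so (2,1) = 90.
Column 3 must total 430; the given cells sum to 284, so (4,3) = 146.
Main diagonal: 118 + 111 + 62 + ? = 430, so (4,4) = 139.
The remaining cell in row 2 is (2,4) = 430 − 298 = 132.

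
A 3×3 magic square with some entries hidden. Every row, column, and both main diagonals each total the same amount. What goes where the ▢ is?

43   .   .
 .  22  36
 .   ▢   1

50

Main diagonal is complete and sums to 66; that is the magic constant.
Row 2 must total 66; the given cells sum to 58, so (2,1) = 8.
Column 1 must total 66; the given cells sum to 51, so (3,1) = 15.
Column 3 needs 66; the known cells sum to 37, so (1,3) = 29.
Row 1 needs 66; the known cells sum to 72, so (1,2) = -6.
Using row 3: 15 + 1 + ? → (3,2) = 66 − 16 = 50.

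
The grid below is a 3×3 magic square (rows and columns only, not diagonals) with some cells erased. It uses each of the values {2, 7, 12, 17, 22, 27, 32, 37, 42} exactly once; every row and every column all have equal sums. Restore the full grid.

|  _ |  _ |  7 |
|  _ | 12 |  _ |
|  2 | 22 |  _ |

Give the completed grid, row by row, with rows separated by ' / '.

The 9 entries sum to 198, so each line sums to 198/3 = 66.
Row 3: 2 + 22 + ? = 66, so (3,3) = 42.
The remaining cell in column 2 is (1,2) = 66 − 34 = 32.
Column 3 must total 66; the given cells sum to 49, so (2,3) = 17.
Row 1: 32 + 7 + ? = 66, so (1,1) = 27.
Row 2 must total 66; the given cells sum to 29, so (2,1) = 37.

27 32 7 / 37 12 17 / 2 22 42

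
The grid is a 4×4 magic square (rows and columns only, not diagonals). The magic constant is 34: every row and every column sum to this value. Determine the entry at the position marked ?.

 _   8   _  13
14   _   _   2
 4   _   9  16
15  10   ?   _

6

Using row 3: 4 + 9 + 16 + ? → (3,2) = 34 − 29 = 5.
Using column 1: 14 + 4 + 15 + ? → (1,1) = 34 − 33 = 1.
From column 2, 34 − (8 + 5 + 10) gives (2,2) = 11.
Using column 4: 13 + 2 + 16 + ? → (4,4) = 34 − 31 = 3.
The remaining cell in row 1 is (1,3) = 34 − 22 = 12.
The remaining cell in row 2 is (2,3) = 34 − 27 = 7.
From row 4, 34 − (15 + 10 + 3) gives (4,3) = 6.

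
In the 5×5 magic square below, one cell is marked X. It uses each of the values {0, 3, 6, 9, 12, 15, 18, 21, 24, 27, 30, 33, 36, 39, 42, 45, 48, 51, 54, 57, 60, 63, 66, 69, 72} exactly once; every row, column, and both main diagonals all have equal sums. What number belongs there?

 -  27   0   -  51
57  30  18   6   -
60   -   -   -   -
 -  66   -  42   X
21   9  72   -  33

The 25 entries sum to 900, so each line sums to 900/5 = 180.
Using row 2: 57 + 30 + 18 + 6 + ? → (2,5) = 180 − 111 = 69.
Row 5 needs 180; the known cells sum to 135, so (5,4) = 45.
From column 2, 180 − (27 + 30 + 66 + 9) gives (3,2) = 48.
Anti-diagonal must total 180; the given cells sum to 144, so (3,3) = 36.
Using column 3: 0 + 18 + 36 + 72 + ? → (4,3) = 180 − 126 = 54.
Main diagonal must total 180; the given cells sum to 141, so (1,1) = 39.
The remaining cell in row 1 is (1,4) = 180 − 117 = 63.
Using column 1: 39 + 57 + 60 + 21 + ? → (4,1) = 180 − 177 = 3.
From column 4, 180 − (63 + 6 + 42 + 45) gives (3,4) = 24.
Row 3 must total 180; the given cells sum to 168, so (3,5) = 12.
The remaining cell in row 4 is (4,5) = 180 − 165 = 15.

15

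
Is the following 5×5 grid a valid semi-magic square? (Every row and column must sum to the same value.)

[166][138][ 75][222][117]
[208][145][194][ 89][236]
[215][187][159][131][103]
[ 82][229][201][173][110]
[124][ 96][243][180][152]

Row 1: 166 + 138 + 75 + 222 + 117 = 718.
Row 2: 208 + 145 + 194 + 89 + 236 = 872.
Row 3: 215 + 187 + 159 + 131 + 103 = 795.
Row 4: 82 + 229 + 201 + 173 + 110 = 795.
Row 5: 124 + 96 + 243 + 180 + 152 = 795.
Column 1: 166 + 208 + 215 + 82 + 124 = 795.
Column 2: 138 + 145 + 187 + 229 + 96 = 795.
Column 3: 75 + 194 + 159 + 201 + 243 = 872.
Column 4: 222 + 89 + 131 + 173 + 180 = 795.
Column 5: 117 + 236 + 103 + 110 + 152 = 718.

No — column 4 sums to 795 but row 1 sums to 718.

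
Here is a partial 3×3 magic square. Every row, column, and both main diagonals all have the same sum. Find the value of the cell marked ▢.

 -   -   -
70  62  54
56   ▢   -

Row 2 is complete and sums to 186; that is the magic constant.
The remaining cell in column 1 is (1,1) = 186 − 126 = 60.
Main diagonal must total 186; the given cells sum to 122, so (3,3) = 64.
The remaining cell in anti-diagonal is (1,3) = 186 − 118 = 68.
The remaining cell in row 1 is (1,2) = 186 − 128 = 58.
Using row 3: 56 + 64 + ? → (3,2) = 186 − 120 = 66.

66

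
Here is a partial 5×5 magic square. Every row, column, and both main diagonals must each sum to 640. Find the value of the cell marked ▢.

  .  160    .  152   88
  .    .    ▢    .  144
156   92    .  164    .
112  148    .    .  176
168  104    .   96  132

From row 5, 640 − (168 + 104 + 96 + 132) gives (5,3) = 140.
The remaining cell in column 2 is (2,2) = 640 − 504 = 136.
Column 5 must total 640; the given cells sum to 540, so (3,5) = 100.
Row 3 must total 640; the given cells sum to 512, so (3,3) = 128.
Anti-diagonal: 88 + 128 + 148 + 168 + ? = 640, so (2,4) = 108.
The remaining cell in column 4 is (4,4) = 640 − 520 = 120.
Main diagonal must total 640; the given cells sum to 516, so (1,1) = 124.
From row 1, 640 − (124 + 160 + 152 + 88) gives (1,3) = 116.
From row 4, 640 − (112 + 148 + 120 + 176) gives (4,3) = 84.
The remaining cell in column 1 is (2,1) = 640 − 560 = 80.
The remaining cell in column 3 is (2,3) = 640 − 468 = 172.

172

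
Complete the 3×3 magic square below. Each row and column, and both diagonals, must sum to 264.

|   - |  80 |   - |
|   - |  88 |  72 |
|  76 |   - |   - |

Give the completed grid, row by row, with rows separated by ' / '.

84 80 100 / 104 88 72 / 76 96 92

Row 2 must total 264; the given cells sum to 160, so (2,1) = 104.
Using column 1: 104 + 76 + ? → (1,1) = 264 − 180 = 84.
Using column 2: 80 + 88 + ? → (3,2) = 264 − 168 = 96.
Main diagonal: 84 + 88 + ? = 264, so (3,3) = 92.
Anti-diagonal needs 264; the known cells sum to 164, so (1,3) = 100.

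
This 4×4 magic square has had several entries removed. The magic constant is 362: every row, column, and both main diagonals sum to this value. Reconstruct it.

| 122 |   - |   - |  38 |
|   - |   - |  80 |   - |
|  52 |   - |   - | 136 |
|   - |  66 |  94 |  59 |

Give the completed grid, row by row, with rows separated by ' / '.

From row 4, 362 − (66 + 94 + 59) gives (4,1) = 143.
Column 1 needs 362; the known cells sum to 317, so (2,1) = 45.
Using column 4: 38 + 136 + 59 + ? → (2,4) = 362 − 233 = 129.
Anti-diagonal: 38 + 80 + 143 + ? = 362, so (3,2) = 101.
From row 2, 362 − (45 + 80 + 129) gives (2,2) = 108.
From row 3, 362 − (52 + 101 + 136) gives (3,3) = 73.
Column 2 must total 362; the given cells sum to 275, so (1,2) = 87.
Column 3 needs 362; the known cells sum to 247, so (1,3) = 115.

122 87 115 38 / 45 108 80 129 / 52 101 73 136 / 143 66 94 59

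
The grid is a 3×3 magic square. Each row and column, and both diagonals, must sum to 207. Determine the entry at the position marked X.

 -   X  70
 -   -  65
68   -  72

71

Row 3: 68 + 72 + ? = 207, so (3,2) = 67.
Anti-diagonal must total 207; the given cells sum to 138, so (2,2) = 69.
Row 2 needs 207; the known cells sum to 134, so (2,1) = 73.
Using column 1: 73 + 68 + ? → (1,1) = 207 − 141 = 66.
Column 2 needs 207; the known cells sum to 136, so (1,2) = 71.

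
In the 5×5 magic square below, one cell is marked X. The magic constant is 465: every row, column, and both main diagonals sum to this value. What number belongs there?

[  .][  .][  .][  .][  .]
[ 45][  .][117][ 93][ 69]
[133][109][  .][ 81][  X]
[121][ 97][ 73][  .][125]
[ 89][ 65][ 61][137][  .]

Using row 2: 45 + 117 + 93 + 69 + ? → (2,2) = 465 − 324 = 141.
Row 4 needs 465; the known cells sum to 416, so (4,4) = 49.
Using row 5: 89 + 65 + 61 + 137 + ? → (5,5) = 465 − 352 = 113.
Using column 1: 45 + 133 + 121 + 89 + ? → (1,1) = 465 − 388 = 77.
Column 2 must total 465; the given cells sum to 412, so (1,2) = 53.
From column 4, 465 − (93 + 81 + 49 + 137) gives (1,4) = 105.
Using main diagonal: 77 + 141 + 49 + 113 + ? → (3,3) = 465 − 380 = 85.
The remaining cell in anti-diagonal is (1,5) = 465 − 364 = 101.
From row 1, 465 − (77 + 53 + 105 + 101) gives (1,3) = 129.
The remaining cell in row 3 is (3,5) = 465 − 408 = 57.

57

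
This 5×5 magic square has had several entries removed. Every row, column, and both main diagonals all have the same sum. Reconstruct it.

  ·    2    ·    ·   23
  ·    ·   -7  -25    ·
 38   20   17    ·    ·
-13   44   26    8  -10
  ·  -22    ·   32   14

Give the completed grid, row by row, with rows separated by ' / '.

Row 4 is already complete: -13 + 44 + 26 + 8 + -10 = 55, so that is the magic constant.
The remaining cell in column 2 is (2,2) = 55 − 44 = 11.
Using main diagonal: 11 + 17 + 8 + 14 + ? → (1,1) = 55 − 50 = 5.
From anti-diagonal, 55 − (23 + (-25) + 17 + 44) gives (5,1) = -4.
From row 5, 55 − (-4 + (-22) + 32 + 14) gives (5,3) = 35.
Column 1 must total 55; the given cells sum to 26, so (2,1) = 29.
Column 3 needs 55; the known cells sum to 71, so (1,3) = -16.
Using row 1: 5 + 2 + (-16) + 23 + ? → (1,4) = 55 − 14 = 41.
Using row 2: 29 + 11 + (-7) + (-25) + ? → (2,5) = 55 − 8 = 47.
Column 4: 41 + (-25) + 8 + 32 + ? = 55, so (3,4) = -1.
Column 5 must total 55; the given cells sum to 74, so (3,5) = -19.

5 2 -16 41 23 / 29 11 -7 -25 47 / 38 20 17 -1 -19 / -13 44 26 8 -10 / -4 -22 35 32 14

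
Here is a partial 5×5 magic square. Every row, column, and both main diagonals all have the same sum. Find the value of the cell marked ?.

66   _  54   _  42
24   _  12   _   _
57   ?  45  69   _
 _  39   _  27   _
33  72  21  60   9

6

Row 5 is complete and sums to 195; that is the magic constant.
From column 1, 195 − (66 + 24 + 57 + 33) gives (4,1) = 15.
Using column 3: 54 + 12 + 45 + 21 + ? → (4,3) = 195 − 132 = 63.
The remaining cell in main diagonal is (2,2) = 195 − 147 = 48.
The remaining cell in anti-diagonal is (2,4) = 195 − 159 = 36.
Row 2 needs 195; the known cells sum to 120, so (2,5) = 75.
Using row 4: 15 + 39 + 63 + 27 + ? → (4,5) = 195 − 144 = 51.
Using column 4: 36 + 69 + 27 + 60 + ? → (1,4) = 195 − 192 = 3.
Column 5 must total 195; the given cells sum to 177, so (3,5) = 18.
Row 1 needs 195; the known cells sum to 165, so (1,2) = 30.
Row 3: 57 + 45 + 69 + 18 + ? = 195, so (3,2) = 6.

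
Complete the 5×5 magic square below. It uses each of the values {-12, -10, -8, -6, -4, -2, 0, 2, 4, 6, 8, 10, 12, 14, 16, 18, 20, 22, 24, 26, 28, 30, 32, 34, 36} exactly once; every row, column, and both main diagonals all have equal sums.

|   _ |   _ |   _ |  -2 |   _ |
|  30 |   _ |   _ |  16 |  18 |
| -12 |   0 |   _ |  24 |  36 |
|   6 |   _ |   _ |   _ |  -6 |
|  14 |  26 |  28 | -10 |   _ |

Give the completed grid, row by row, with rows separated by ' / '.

The 25 entries sum to 300, so each line sums to 300/5 = 60.
From row 3, 60 − (-12 + 0 + 24 + 36) gives (3,3) = 12.
From row 5, 60 − (14 + 26 + 28 + (-10)) gives (5,5) = 2.
Using column 1: 30 + (-12) + 6 + 14 + ? → (1,1) = 60 − 38 = 22.
The remaining cell in column 4 is (4,4) = 60 − 28 = 32.
Column 5: 18 + 36 + (-6) + 2 + ? = 60, so (1,5) = 10.
Main diagonal needs 60; the known cells sum to 68, so (2,2) = -8.
The remaining cell in anti-diagonal is (4,2) = 60 − 52 = 8.
Using row 2: 30 + (-8) + 16 + 18 + ? → (2,3) = 60 − 56 = 4.
Row 4 needs 60; the known cells sum to 40, so (4,3) = 20.
Using column 2: -8 + 0 + 8 + 26 + ? → (1,2) = 60 − 26 = 34.
Column 3 must total 60; the given cells sum to 64, so (1,3) = -4.

22 34 -4 -2 10 / 30 -8 4 16 18 / -12 0 12 24 36 / 6 8 20 32 -6 / 14 26 28 -10 2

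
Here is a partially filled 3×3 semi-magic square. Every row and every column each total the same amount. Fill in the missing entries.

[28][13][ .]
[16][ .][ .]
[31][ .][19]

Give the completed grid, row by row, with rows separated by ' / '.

28 13 34 / 16 37 22 / 31 25 19

Column 1 is already complete: 28 + 16 + 31 = 75, so that is the magic constant.
Row 1 must total 75; the given cells sum to 41, so (1,3) = 34.
Using row 3: 31 + 19 + ? → (3,2) = 75 − 50 = 25.
Column 2 needs 75; the known cells sum to 38, so (2,2) = 37.
Using column 3: 34 + 19 + ? → (2,3) = 75 − 53 = 22.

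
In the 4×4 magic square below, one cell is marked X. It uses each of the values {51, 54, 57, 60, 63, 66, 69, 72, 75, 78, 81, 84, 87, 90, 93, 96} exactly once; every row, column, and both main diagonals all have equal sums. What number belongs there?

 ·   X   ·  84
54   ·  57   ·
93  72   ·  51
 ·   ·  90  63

The 16 entries sum to 1176, so each line sums to 1176/4 = 294.
Row 3: 93 + 72 + 51 + ? = 294, so (3,3) = 78.
Column 3 needs 294; the known cells sum to 225, so (1,3) = 69.
From column 4, 294 − (84 + 51 + 63) gives (2,4) = 96.
The remaining cell in anti-diagonal is (4,1) = 294 − 213 = 81.
Row 2 must total 294; the given cells sum to 207, so (2,2) = 87.
Row 4: 81 + 90 + 63 + ? = 294, so (4,2) = 60.
The remaining cell in column 1 is (1,1) = 294 − 228 = 66.
Column 2 must total 294; the given cells sum to 219, so (1,2) = 75.

75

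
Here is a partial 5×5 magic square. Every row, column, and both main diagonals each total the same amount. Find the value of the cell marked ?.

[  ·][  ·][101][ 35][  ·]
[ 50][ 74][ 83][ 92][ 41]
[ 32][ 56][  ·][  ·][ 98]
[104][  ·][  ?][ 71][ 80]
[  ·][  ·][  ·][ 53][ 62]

47

Row 2 is complete and sums to 340; that is the magic constant.
The remaining cell in column 4 is (3,4) = 340 − 251 = 89.
Column 5 needs 340; the known cells sum to 281, so (1,5) = 59.
Using row 3: 32 + 56 + 89 + 98 + ? → (3,3) = 340 − 275 = 65.
Main diagonal must total 340; the given cells sum to 272, so (1,1) = 68.
Row 1 must total 340; the given cells sum to 263, so (1,2) = 77.
The remaining cell in column 1 is (5,1) = 340 − 254 = 86.
From anti-diagonal, 340 − (59 + 92 + 65 + 86) gives (4,2) = 38.
The remaining cell in row 4 is (4,3) = 340 − 293 = 47.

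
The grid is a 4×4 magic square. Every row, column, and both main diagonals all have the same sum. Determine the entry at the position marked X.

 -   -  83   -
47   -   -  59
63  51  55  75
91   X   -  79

Row 3 is complete and sums to 244; that is the magic constant.
Column 1 must total 244; the given cells sum to 201, so (1,1) = 43.
The remaining cell in column 4 is (1,4) = 244 − 213 = 31.
Using main diagonal: 43 + 55 + 79 + ? → (2,2) = 244 − 177 = 67.
Using anti-diagonal: 31 + 51 + 91 + ? → (2,3) = 244 − 173 = 71.
Row 1 needs 244; the known cells sum to 157, so (1,2) = 87.
Column 2: 87 + 67 + 51 + ? = 244, so (4,2) = 39.

39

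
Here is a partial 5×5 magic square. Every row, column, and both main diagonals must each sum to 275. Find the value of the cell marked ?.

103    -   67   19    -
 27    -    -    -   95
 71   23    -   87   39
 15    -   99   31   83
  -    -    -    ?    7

Row 3 must total 275; the given cells sum to 220, so (3,3) = 55.
Row 4 must total 275; the given cells sum to 228, so (4,2) = 47.
Using column 1: 103 + 27 + 71 + 15 + ? → (5,1) = 275 − 216 = 59.
From column 5, 275 − (95 + 39 + 83 + 7) gives (1,5) = 51.
Main diagonal must total 275; the given cells sum to 196, so (2,2) = 79.
The remaining cell in anti-diagonal is (2,4) = 275 − 212 = 63.
From row 1, 275 − (103 + 67 + 19 + 51) gives (1,2) = 35.
Row 2 must total 275; the given cells sum to 264, so (2,3) = 11.
From column 2, 275 − (35 + 79 + 23 + 47) gives (5,2) = 91.
From column 3, 275 − (67 + 11 + 55 + 99) gives (5,3) = 43.
Column 4: 19 + 63 + 87 + 31 + ? = 275, so (5,4) = 75.

75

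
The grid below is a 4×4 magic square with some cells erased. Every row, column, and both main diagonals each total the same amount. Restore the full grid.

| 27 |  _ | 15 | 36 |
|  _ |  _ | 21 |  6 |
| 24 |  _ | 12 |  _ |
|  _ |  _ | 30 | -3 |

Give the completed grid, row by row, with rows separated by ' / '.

27 0 15 36 / 9 42 21 6 / 24 3 12 39 / 18 33 30 -3

Column 3 is already complete: 15 + 21 + 12 + 30 = 78, so that is the magic constant.
Using row 1: 27 + 15 + 36 + ? → (1,2) = 78 − 78 = 0.
Column 4: 36 + 6 + (-3) + ? = 78, so (3,4) = 39.
The remaining cell in main diagonal is (2,2) = 78 − 36 = 42.
The remaining cell in row 2 is (2,1) = 78 − 69 = 9.
Row 3 must total 78; the given cells sum to 75, so (3,2) = 3.
The remaining cell in column 1 is (4,1) = 78 − 60 = 18.
The remaining cell in column 2 is (4,2) = 78 − 45 = 33.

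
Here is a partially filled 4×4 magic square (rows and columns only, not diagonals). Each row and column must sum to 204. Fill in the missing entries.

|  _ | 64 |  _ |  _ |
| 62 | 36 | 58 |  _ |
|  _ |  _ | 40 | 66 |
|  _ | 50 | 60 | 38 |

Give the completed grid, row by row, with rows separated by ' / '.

42 64 46 52 / 62 36 58 48 / 44 54 40 66 / 56 50 60 38

Row 2: 62 + 36 + 58 + ? = 204, so (2,4) = 48.
Row 4: 50 + 60 + 38 + ? = 204, so (4,1) = 56.
The remaining cell in column 2 is (3,2) = 204 − 150 = 54.
Column 3: 58 + 40 + 60 + ? = 204, so (1,3) = 46.
Using column 4: 48 + 66 + 38 + ? → (1,4) = 204 − 152 = 52.
Row 1 must total 204; the given cells sum to 162, so (1,1) = 42.
From row 3, 204 − (54 + 40 + 66) gives (3,1) = 44.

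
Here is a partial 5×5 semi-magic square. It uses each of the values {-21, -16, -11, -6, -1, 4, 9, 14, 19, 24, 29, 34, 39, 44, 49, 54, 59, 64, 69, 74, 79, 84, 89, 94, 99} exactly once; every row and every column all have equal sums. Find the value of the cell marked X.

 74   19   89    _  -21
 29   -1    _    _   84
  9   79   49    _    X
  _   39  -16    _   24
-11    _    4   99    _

64

The 25 entries sum to 975, so each line sums to 975/5 = 195.
Row 1 needs 195; the known cells sum to 161, so (1,4) = 34.
Using column 1: 74 + 29 + 9 + (-11) + ? → (4,1) = 195 − 101 = 94.
Column 2 must total 195; the given cells sum to 136, so (5,2) = 59.
Column 3: 89 + 49 + (-16) + 4 + ? = 195, so (2,3) = 69.
From row 2, 195 − (29 + (-1) + 69 + 84) gives (2,4) = 14.
The remaining cell in row 4 is (4,4) = 195 − 141 = 54.
From row 5, 195 − (-11 + 59 + 4 + 99) gives (5,5) = 44.
Using column 4: 34 + 14 + 54 + 99 + ? → (3,4) = 195 − 201 = -6.
Column 5: -21 + 84 + 24 + 44 + ? = 195, so (3,5) = 64.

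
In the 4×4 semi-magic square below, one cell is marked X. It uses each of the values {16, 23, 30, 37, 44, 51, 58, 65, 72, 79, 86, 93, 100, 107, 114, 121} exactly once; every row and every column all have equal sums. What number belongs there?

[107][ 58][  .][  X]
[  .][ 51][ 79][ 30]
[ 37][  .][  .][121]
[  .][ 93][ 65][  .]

The 16 entries sum to 1096, so each line sums to 1096/4 = 274.
The remaining cell in row 2 is (2,1) = 274 − 160 = 114.
Using column 1: 107 + 114 + 37 + ? → (4,1) = 274 − 258 = 16.
The remaining cell in column 2 is (3,2) = 274 − 202 = 72.
Row 3 must total 274; the given cells sum to 230, so (3,3) = 44.
Row 4 needs 274; the known cells sum to 174, so (4,4) = 100.
Using column 3: 79 + 44 + 65 + ? → (1,3) = 274 − 188 = 86.
From column 4, 274 − (30 + 121 + 100) gives (1,4) = 23.

23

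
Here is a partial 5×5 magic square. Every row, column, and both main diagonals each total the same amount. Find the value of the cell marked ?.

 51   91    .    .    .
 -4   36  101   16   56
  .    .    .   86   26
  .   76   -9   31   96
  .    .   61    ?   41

Row 2 is complete and sums to 205; that is the magic constant.
Row 4: 76 + (-9) + 31 + 96 + ? = 205, so (4,1) = 11.
From column 5, 205 − (56 + 26 + 96 + 41) gives (1,5) = -14.
From main diagonal, 205 − (51 + 36 + 31 + 41) gives (3,3) = 46.
Using anti-diagonal: -14 + 16 + 46 + 76 + ? → (5,1) = 205 − 124 = 81.
From column 1, 205 − (51 + (-4) + 11 + 81) gives (3,1) = 66.
Column 3: 101 + 46 + (-9) + 61 + ? = 205, so (1,3) = 6.
Row 1 needs 205; the known cells sum to 134, so (1,4) = 71.
Row 3: 66 + 46 + 86 + 26 + ? = 205, so (3,2) = -19.
From column 2, 205 − (91 + 36 + (-19) + 76) gives (5,2) = 21.
From column 4, 205 − (71 + 16 + 86 + 31) gives (5,4) = 1.

1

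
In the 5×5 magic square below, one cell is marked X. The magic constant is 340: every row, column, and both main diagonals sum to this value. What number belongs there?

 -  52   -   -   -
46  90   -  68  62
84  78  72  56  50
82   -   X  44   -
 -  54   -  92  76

60

Row 2 needs 340; the known cells sum to 266, so (2,3) = 74.
Using column 2: 52 + 90 + 78 + 54 + ? → (4,2) = 340 − 274 = 66.
From column 4, 340 − (68 + 56 + 44 + 92) gives (1,4) = 80.
Main diagonal must total 340; the given cells sum to 282, so (1,1) = 58.
Column 1: 58 + 46 + 84 + 82 + ? = 340, so (5,1) = 70.
The remaining cell in anti-diagonal is (1,5) = 340 − 276 = 64.
From row 1, 340 − (58 + 52 + 80 + 64) gives (1,3) = 86.
From row 5, 340 − (70 + 54 + 92 + 76) gives (5,3) = 48.
Using column 3: 86 + 74 + 72 + 48 + ? → (4,3) = 340 − 280 = 60.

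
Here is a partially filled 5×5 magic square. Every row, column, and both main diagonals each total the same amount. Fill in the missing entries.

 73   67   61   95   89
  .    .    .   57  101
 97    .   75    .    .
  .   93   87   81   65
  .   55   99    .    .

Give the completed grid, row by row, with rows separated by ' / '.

Row 1 is already complete: 73 + 67 + 61 + 95 + 89 = 385, so that is the magic constant.
Row 4 needs 385; the known cells sum to 326, so (4,1) = 59.
Using column 3: 61 + 75 + 87 + 99 + ? → (2,3) = 385 − 322 = 63.
From anti-diagonal, 385 − (89 + 57 + 75 + 93) gives (5,1) = 71.
Column 1 must total 385; the given cells sum to 300, so (2,1) = 85.
From row 2, 385 − (85 + 63 + 57 + 101) gives (2,2) = 79.
Using column 2: 67 + 79 + 93 + 55 + ? → (3,2) = 385 − 294 = 91.
Main diagonal must total 385; the given cells sum to 308, so (5,5) = 77.
Row 5 must total 385; the given cells sum to 302, so (5,4) = 83.
Column 4 needs 385; the known cells sum to 316, so (3,4) = 69.
Column 5: 89 + 101 + 65 + 77 + ? = 385, so (3,5) = 53.

73 67 61 95 89 / 85 79 63 57 101 / 97 91 75 69 53 / 59 93 87 81 65 / 71 55 99 83 77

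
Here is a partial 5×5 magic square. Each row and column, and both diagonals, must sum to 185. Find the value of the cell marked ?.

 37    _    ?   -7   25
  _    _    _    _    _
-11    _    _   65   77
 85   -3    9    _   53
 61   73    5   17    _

Using row 4: 85 + (-3) + 9 + 53 + ? → (4,4) = 185 − 144 = 41.
Row 5: 61 + 73 + 5 + 17 + ? = 185, so (5,5) = 29.
From column 1, 185 − (37 + (-11) + 85 + 61) gives (2,1) = 13.
Column 4: -7 + 65 + 41 + 17 + ? = 185, so (2,4) = 69.
From column 5, 185 − (25 + 77 + 53 + 29) gives (2,5) = 1.
The remaining cell in anti-diagonal is (3,3) = 185 − 152 = 33.
Row 3: -11 + 33 + 65 + 77 + ? = 185, so (3,2) = 21.
Main diagonal: 37 + 33 + 41 + 29 + ? = 185, so (2,2) = 45.
Row 2: 13 + 45 + 69 + 1 + ? = 185, so (2,3) = 57.
The remaining cell in column 2 is (1,2) = 185 − 136 = 49.
Column 3 needs 185; the known cells sum to 104, so (1,3) = 81.

81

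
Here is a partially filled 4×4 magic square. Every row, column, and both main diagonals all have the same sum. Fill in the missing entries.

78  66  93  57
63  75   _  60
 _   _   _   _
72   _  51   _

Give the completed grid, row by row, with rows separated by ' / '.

78 66 93 57 / 63 75 96 60 / 81 69 54 90 / 72 84 51 87

Row 1 is already complete: 78 + 66 + 93 + 57 = 294, so that is the magic constant.
Using row 2: 63 + 75 + 60 + ? → (2,3) = 294 − 198 = 96.
From column 1, 294 − (78 + 63 + 72) gives (3,1) = 81.
The remaining cell in column 3 is (3,3) = 294 − 240 = 54.
Main diagonal must total 294; the given cells sum to 207, so (4,4) = 87.
Anti-diagonal needs 294; the known cells sum to 225, so (3,2) = 69.
Row 3 must total 294; the given cells sum to 204, so (3,4) = 90.
Row 4: 72 + 51 + 87 + ? = 294, so (4,2) = 84.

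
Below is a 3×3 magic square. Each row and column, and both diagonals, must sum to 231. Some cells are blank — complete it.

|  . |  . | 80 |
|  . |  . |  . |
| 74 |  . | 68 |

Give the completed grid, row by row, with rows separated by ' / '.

86 65 80 / 71 77 83 / 74 89 68

The remaining cell in row 3 is (3,2) = 231 − 142 = 89.
The remaining cell in column 3 is (2,3) = 231 − 148 = 83.
Anti-diagonal: 80 + 74 + ? = 231, so (2,2) = 77.
Using row 2: 77 + 83 + ? → (2,1) = 231 − 160 = 71.
Column 1 needs 231; the known cells sum to 145, so (1,1) = 86.
Column 2 must total 231; the given cells sum to 166, so (1,2) = 65.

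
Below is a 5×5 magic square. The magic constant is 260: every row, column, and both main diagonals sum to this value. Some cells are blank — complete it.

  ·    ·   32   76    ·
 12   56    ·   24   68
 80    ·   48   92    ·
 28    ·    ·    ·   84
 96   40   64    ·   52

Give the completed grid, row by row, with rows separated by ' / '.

The remaining cell in row 2 is (2,3) = 260 − 160 = 100.
Row 5 must total 260; the given cells sum to 252, so (5,4) = 8.
The remaining cell in column 1 is (1,1) = 260 − 216 = 44.
Using column 3: 32 + 100 + 48 + 64 + ? → (4,3) = 260 − 244 = 16.
Using column 4: 76 + 24 + 92 + 8 + ? → (4,4) = 260 − 200 = 60.
From row 4, 260 − (28 + 16 + 60 + 84) gives (4,2) = 72.
The remaining cell in anti-diagonal is (1,5) = 260 − 240 = 20.
Row 1: 44 + 32 + 76 + 20 + ? = 260, so (1,2) = 88.
Column 2: 88 + 56 + 72 + 40 + ? = 260, so (3,2) = 4.
From column 5, 260 − (20 + 68 + 84 + 52) gives (3,5) = 36.

44 88 32 76 20 / 12 56 100 24 68 / 80 4 48 92 36 / 28 72 16 60 84 / 96 40 64 8 52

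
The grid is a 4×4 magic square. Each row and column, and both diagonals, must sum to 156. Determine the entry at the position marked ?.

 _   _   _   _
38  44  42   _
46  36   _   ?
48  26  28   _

Row 2 must total 156; the given cells sum to 124, so (2,4) = 32.
From row 4, 156 − (48 + 26 + 28) gives (4,4) = 54.
Using column 1: 38 + 46 + 48 + ? → (1,1) = 156 − 132 = 24.
The remaining cell in column 2 is (1,2) = 156 − 106 = 50.
Main diagonal needs 156; the known cells sum to 122, so (3,3) = 34.
From anti-diagonal, 156 − (42 + 36 + 48) gives (1,4) = 30.
Row 1 must total 156; the given cells sum to 104, so (1,3) = 52.
The remaining cell in row 3 is (3,4) = 156 − 116 = 40.

40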